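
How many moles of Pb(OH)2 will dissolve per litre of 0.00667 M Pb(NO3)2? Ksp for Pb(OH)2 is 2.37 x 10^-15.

Pb(OH)2(s) <=> Pb^2+(aq) + 2 OH^-(aq)
Ksp = [Pb^2+][OH^-]^2
Let s = moles of Pb(OH)2 that dissolve per litre. [Pb^2+] = 0.00667 + s ≈ 0.00667, [OH^-] = 2s (since Pb^2+ from Pb(NO3)2 dominates).
Ksp ≈ 0.00667 × (2s)^2
s = 2.98 x 10^-7 M
Check: s = 3.0 × 10^-7 ≪ 0.00667, so the approximation is valid.

s ≈ 2.98e-7 M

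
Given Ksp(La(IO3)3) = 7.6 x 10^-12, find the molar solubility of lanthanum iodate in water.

La(IO3)3(s) ⇌ La^3+(aq) + 3 IO3^-(aq)
Ksp = [La^3+][IO3^-]^3
With molar solubility s: [La^3+] = s, [IO3^-] = 3s.
Substituting: Ksp = s(3s)^3 = 27s^4
s^4 = 7.6 x 10^-12 / 27, so s = 7.3 × 10^-4 M

7.3 × 10^-4 M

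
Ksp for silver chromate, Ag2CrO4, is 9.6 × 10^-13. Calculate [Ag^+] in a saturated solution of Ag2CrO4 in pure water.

1.2 × 10^-4 M

Ag2CrO4(s) ⇌ 2 Ag^+ + CrO4^2-
Ksp = [Ag^+]^2[CrO4^2-]
For each mole of Ag2CrO4 that dissolves: [Ag^+] = 2s, [CrO4^2-] = s.
Substituting: Ksp = (2s)^2s = 4s^3
s^3 = 9.6 × 10^-13 / 4, so s = 6.21 x 10^-5 M
[Ag^+] = 2s = 1.2 x 10^-4 M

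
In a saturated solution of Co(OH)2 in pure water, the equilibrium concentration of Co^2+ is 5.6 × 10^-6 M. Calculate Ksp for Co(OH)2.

Co(OH)2(s) <=> Co^2+(aq) + 2 OH^-(aq)
Stoichiometry gives [OH^-] = (2/1)[Co^2+] = 1.12 x 10^-5 M.
Ksp = [Co^2+][OH^-]^2
Ksp = 5.6 x 10^-6 × (1.12 x 10^-5)^2 = 7.0 x 10^-16

Ksp ≈ 7.0e-16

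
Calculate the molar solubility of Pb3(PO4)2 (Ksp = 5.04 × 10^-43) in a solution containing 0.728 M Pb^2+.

s = 5.71e-22 M

Pb3(PO4)2(s) <=> 3 Pb^2+ + 2 PO4^3-
Ksp = [Pb^2+]^3[PO4^3-]^2
If s mol/L dissolves here, [Pb^2+] = 0.728 + 3s ≈ 0.728, [PO4^3-] = 2s (Ksp is small, so little additional dissolves).
Ksp ≈ (0.728)^3 × (2s)^2
s = 5.71 × 10^-22 M
Check: 3s = 1.7 × 10^-21 ≪ 0.728, so the approximation is valid.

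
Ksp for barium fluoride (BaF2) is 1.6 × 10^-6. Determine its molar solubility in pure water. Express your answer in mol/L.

s = 7.4 × 10^-3 M

BaF2(s) <=> Ba^2+(aq) + 2 F^-(aq)
Ksp = [Ba^2+][F^-]^2
For each mole of BaF2 that dissolves: [Ba^2+] = s, [F^-] = 2s.
Ksp = s(2s)^2 = 4s^3
s = (1.6 × 10^-6 / 4)^(1/3) = 7.4 × 10^-3 M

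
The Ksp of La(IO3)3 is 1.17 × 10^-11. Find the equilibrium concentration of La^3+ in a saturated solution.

[La^3+] = 8.11e-4 M

La(IO3)3(s) ⇌ La^3+ + 3 IO3^-
Ksp = [La^3+][IO3^-]^3
Let s = molar solubility. Then [La^3+] = s and [IO3^-] = 3s.
Ksp = s(3s)^3 = 27s^4
Solving, s = (1.17 × 10^-11/27)^(1/4) = 8.113 x 10^-4 M
[La^3+] = s = 8.11 × 10^-4 M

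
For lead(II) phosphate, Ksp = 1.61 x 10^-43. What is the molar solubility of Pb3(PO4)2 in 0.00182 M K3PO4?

Pb3(PO4)2(s) ⇌ 3 Pb^2+ + 2 PO4^3-
Ksp = [Pb^2+]^3[PO4^3-]^2
If s mol/L dissolves here, [Pb^2+] = 3s, [PO4^3-] = 0.00182 + 2s ≈ 0.00182 (Ksp is small, so little additional dissolves).
Ksp ≈ (3s)^3 × (0.00182)^2
s = 1.22 x 10^-13 M
Check: 2s = 2.4 × 10^-13 ≪ 0.00182, so the approximation is valid.

s ≈ 1.22 × 10^-13 M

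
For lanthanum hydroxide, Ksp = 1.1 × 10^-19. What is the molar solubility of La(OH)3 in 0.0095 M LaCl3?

s = 7.5e-7 M

La(OH)3(s) <=> La^3+(aq) + 3 OH^-(aq)
Ksp = [La^3+][OH^-]^3
Let s be the molar solubility in this solution. [La^3+] = 0.0095 + s ≈ 0.0095, [OH^-] = 3s (since La^3+ from LaCl3 dominates).
Ksp ≈ 0.0095 × (3s)^3
s = 7.5 x 10^-7 M
Check: s = 7.5 x 10^-7 ≪ 0.0095, so the approximation is valid.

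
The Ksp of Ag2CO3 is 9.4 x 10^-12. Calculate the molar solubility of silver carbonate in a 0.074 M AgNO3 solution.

1.7 × 10^-9 M

Ag2CO3(s) ⇌ 2 Ag^+(aq) + CO3^2-(aq)
Ksp = [Ag^+]^2[CO3^2-]
Let s = moles of Ag2CO3 that dissolve per litre. [Ag^+] = 0.074 + 2s ≈ 0.074, [CO3^2-] = s (Ksp is small, so little additional dissolves).
Ksp ≈ (0.074)^2 × s
s = 1.7 x 10^-9 M
Check: 2s = 3.4 x 10^-9 ≪ 0.074, so the approximation is valid.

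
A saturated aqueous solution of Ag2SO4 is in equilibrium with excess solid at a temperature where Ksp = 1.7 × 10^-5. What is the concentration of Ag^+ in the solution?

[Ag^+] ≈ 3.2 × 10^-2 M

Ag2SO4(s) ⇌ 2 Ag^+(aq) + SO4^2-(aq)
Ksp = [Ag^+]^2[SO4^2-]
If s mol/L of Ag2SO4 dissolves, [Ag^+] = 2s and [SO4^2-] = s.
Substituting: Ksp = (2s)^2s = 4s^3
s^3 = 1.7 × 10^-5 / 4, so s = 1.62 x 10^-2 M
[Ag^+] = 2s = 3.2 × 10^-2 M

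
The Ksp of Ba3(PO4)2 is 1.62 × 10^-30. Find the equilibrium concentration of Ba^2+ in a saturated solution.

Ba3(PO4)2(s) ⇌ 3 Ba^2+(aq) + 2 PO4^3-(aq)
Ksp = [Ba^2+]^3[PO4^3-]^2
Let s = molar solubility. Then [Ba^2+] = 3s and [PO4^3-] = 2s.
Ksp = (3s)^3(2s)^2 = 108s^5
s = (1.62 × 10^-30 / 108)^(1/5) = 4.317 × 10^-7 M
[Ba^2+] = 3s = 1.30 x 10^-6 M

1.30e-6 M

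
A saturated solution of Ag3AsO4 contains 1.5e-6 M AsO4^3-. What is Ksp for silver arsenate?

Ksp = 1.4 × 10^-22

Ag3AsO4(s) ⇌ 3 Ag^+ + AsO4^3-
Stoichiometry gives [Ag^+] = (3/1)[AsO4^3-] = 4.50 × 10^-6 M.
Ksp = [Ag^+]^3[AsO4^3-]
Ksp = (4.50 x 10^-6)^3 × 1.5 x 10^-6 = 1.4 x 10^-22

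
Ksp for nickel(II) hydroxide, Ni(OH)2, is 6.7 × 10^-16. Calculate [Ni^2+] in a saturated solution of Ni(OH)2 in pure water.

Ni(OH)2(s) <=> Ni^2+ + 2 OH^-
Ksp = [Ni^2+][OH^-]^2
For each mole of Ni(OH)2 that dissolves: [Ni^2+] = s, [OH^-] = 2s.
So Ksp = s × (2s)^2 = 4s^3
Solving, s = (6.7 × 10^-16/4)^(1/3) = 5.51 × 10^-6 M
[Ni^2+] = s = 5.5 x 10^-6 M

[Ni^2+] = 5.5 x 10^-6 M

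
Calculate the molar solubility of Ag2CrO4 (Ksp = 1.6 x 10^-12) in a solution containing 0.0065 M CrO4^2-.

7.8e-6 M

Ag2CrO4(s) <=> 2 Ag^+ + CrO4^2-
Ksp = [Ag^+]^2[CrO4^2-]
Let s = moles of Ag2CrO4 that dissolve per litre. [Ag^+] = 2s, [CrO4^2-] = 0.0065 + s ≈ 0.0065 (since the CrO4^2- already present dominates).
Ksp ≈ (2s)^2 × 0.0065
s = 7.8 × 10^-6 M
Check: s = 7.8 x 10^-6 ≪ 0.0065, so the approximation is valid.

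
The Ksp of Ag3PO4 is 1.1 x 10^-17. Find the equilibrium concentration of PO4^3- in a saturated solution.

2.5 × 10^-5 M

Ag3PO4(s) <=> 3 Ag^+ + PO4^3-
Ksp = [Ag^+]^3[PO4^3-]
For each mole of Ag3PO4 that dissolves: [Ag^+] = 3s, [PO4^3-] = s.
Substituting: Ksp = (3s)^3s = 27s^4
s^4 = 1.1 x 10^-17 / 27, so s = 2.53 × 10^-5 M
[PO4^3-] = s = 2.5 × 10^-5 M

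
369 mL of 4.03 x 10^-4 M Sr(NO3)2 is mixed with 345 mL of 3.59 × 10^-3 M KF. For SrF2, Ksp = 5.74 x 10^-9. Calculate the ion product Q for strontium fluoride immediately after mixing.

6.27e-10

Total volume = 369 + 345 = 714 mL.
[Sr^2+] = 4.03 × 10^-4 × (369/714) = 2.083 × 10^-4 M
[F^-] = 3.59 × 10^-3 × (345/714) = 1.735 x 10^-3 M
SrF2(s) <=> Sr^2+(aq) + 2 F^-(aq), so Q = [Sr^2+][F^-]^2
Q = (2.083 × 10^-4)(1.735 × 10^-3)^2 = 6.27 × 10^-10
Q < Ksp, so no precipitate of SrF2 forms.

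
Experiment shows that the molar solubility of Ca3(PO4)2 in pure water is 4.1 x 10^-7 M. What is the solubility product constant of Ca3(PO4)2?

Ca3(PO4)2(s) ⇌ 3 Ca^2+ + 2 PO4^3-
For each mole of Ca3(PO4)2 that dissolves: [Ca^2+] = 3s, [PO4^3-] = 2s.
Ksp = [Ca^2+]^3[PO4^3-]^2
Substituting: Ksp = (3s)^3(2s)^2 = 108s^5
With s = 4.1 x 10^-7: Ksp = 1.3 × 10^-30

Ksp = 1.3 x 10^-30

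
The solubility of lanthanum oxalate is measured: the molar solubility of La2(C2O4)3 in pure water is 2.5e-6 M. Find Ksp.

Ksp ≈ 1.1 × 10^-26

La2(C2O4)3(s) ⇌ 2 La^3+ + 3 C2O4^2-
With molar solubility s: [La^3+] = 2s, [C2O4^2-] = 3s.
Ksp = [La^3+]^2[C2O4^2-]^3
So Ksp = (2s)^2 × (3s)^3 = 108s^5
Ksp = 108 × (2.5 × 10^-6)^5 = 1.1 × 10^-26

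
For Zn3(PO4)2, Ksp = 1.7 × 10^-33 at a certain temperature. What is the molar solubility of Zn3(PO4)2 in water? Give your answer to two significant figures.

Zn3(PO4)2(s) ⇌ 3 Zn^2+(aq) + 2 PO4^3-(aq)
Ksp = [Zn^2+]^3[PO4^3-]^2
With molar solubility s: [Zn^2+] = 3s, [PO4^3-] = 2s.
Ksp = (3s)^3(2s)^2 = 108s^5
s^5 = 1.7 × 10^-33 / 108, so s = 1.1 × 10^-7 M

1.1e-7 M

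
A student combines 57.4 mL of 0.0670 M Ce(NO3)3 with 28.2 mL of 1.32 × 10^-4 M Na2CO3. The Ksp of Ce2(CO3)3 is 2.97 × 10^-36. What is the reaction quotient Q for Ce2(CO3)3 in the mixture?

Q ≈ 1.66e-16

Total volume = 57.4 + 28.2 = 85.6 mL.
[Ce^3+] = 6.70 × 10^-2 × (57.4/85.6) = 4.493 x 10^-2 M
[CO3^2-] = 1.32 × 10^-4 × (28.2/85.6) = 4.349 × 10^-5 M
Ce2(CO3)3(s) ⇌ 2 Ce^3+ + 3 CO3^2-, so Q = [Ce^3+]^2[CO3^2-]^3
Q = (4.493 × 10^-2)^2(4.349 × 10^-5)^3 = 1.66 × 10^-16
Q > Ksp, so Ce2(CO3)3 will precipitate.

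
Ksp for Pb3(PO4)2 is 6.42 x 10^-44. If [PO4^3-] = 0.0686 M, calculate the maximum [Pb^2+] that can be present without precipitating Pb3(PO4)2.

[Pb^2+] = 2.39e-14 M

Pb3(PO4)2(s) ⇌ 3 Pb^2+ + 2 PO4^3-
Ksp = [Pb^2+]^3[PO4^3-]^2
Precipitation begins when Q = Ksp. With [PO4^3-] = 0.0686 M:
6.42 x 10^-44 = (0.0686)^2 × [Pb^2+]^3
[Pb^2+] = (6.42 x 10^-44 / 4.706 × 10^-3)^(1/3) = 2.39 × 10^-14 M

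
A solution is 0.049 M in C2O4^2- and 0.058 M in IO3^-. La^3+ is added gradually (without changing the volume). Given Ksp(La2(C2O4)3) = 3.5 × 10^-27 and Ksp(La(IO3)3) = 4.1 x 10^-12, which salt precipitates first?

Each salt begins to precipitate when Q = Ksp, i.e. when [La^3+] reaches its threshold.
For La2(C2O4)3: 3.5 × 10^-27 = (0.049)^3 × [La^3+]^2  ⇒  [La^3+] = 5.5 x 10^-12 M.
For La(IO3)3: 4.1 x 10^-12 = (0.058)^3 × [La^3+]  ⇒  [La^3+] = 2.1 × 10^-8 M.
The salt with the lower threshold [La^3+] precipitates first: La2(C2O4)3.

La2(C2O4)3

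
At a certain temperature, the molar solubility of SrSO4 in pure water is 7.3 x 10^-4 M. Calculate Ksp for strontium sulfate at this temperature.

5.3 × 10^-7

SrSO4(s) ⇌ Sr^2+ + SO4^2-
Let s = molar solubility. Then [Sr^2+] = s and [SO4^2-] = s.
Ksp = [Sr^2+][SO4^2-]
Ksp = s^2
With s = 7.3 x 10^-4: Ksp = 5.3 × 10^-7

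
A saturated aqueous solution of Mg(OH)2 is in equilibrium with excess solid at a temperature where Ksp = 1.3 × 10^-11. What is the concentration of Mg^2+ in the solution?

Mg(OH)2(s) ⇌ Mg^2+ + 2 OH^-
Ksp = [Mg^2+][OH^-]^2
For each mole of Mg(OH)2 that dissolves: [Mg^2+] = s, [OH^-] = 2s.
Substituting: Ksp = s(2s)^2 = 4s^3
Solving, s = (1.3 × 10^-11/4)^(1/3) = 1.48 × 10^-4 M
[Mg^2+] = s = 1.5 × 10^-4 M

[Mg^2+] = 1.5 x 10^-4 M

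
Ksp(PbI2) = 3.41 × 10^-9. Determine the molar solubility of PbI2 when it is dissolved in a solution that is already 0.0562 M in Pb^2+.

1.23 × 10^-4 M

PbI2(s) <=> Pb^2+(aq) + 2 I^-(aq)
Ksp = [Pb^2+][I^-]^2
If s mol/L dissolves here, [Pb^2+] = 0.0562 + s ≈ 0.0562, [I^-] = 2s (since the Pb^2+ already present dominates).
Ksp ≈ 0.0562 × (2s)^2
s = 1.23 × 10^-4 M
Check: s = 1.2 × 10^-4 ≪ 0.0562, so the approximation is valid.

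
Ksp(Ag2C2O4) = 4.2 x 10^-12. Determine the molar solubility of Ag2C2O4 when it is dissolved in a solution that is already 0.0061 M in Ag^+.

1.1e-7 M

Ag2C2O4(s) <=> 2 Ag^+ + C2O4^2-
Ksp = [Ag^+]^2[C2O4^2-]
Let s = moles of Ag2C2O4 that dissolve per litre. [Ag^+] = 0.0061 + 2s ≈ 0.0061, [C2O4^2-] = s (Ksp is small, so little additional dissolves).
Ksp ≈ (0.0061)^2 × s
s = 1.1 × 10^-7 M
Check: 2s = 2.3 x 10^-7 ≪ 0.0061, so the approximation is valid.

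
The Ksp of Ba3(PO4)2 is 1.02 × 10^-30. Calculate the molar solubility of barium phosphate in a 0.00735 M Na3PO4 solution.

s ≈ 8.88e-10 M

Ba3(PO4)2(s) <=> 3 Ba^2+(aq) + 2 PO4^3-(aq)
Ksp = [Ba^2+]^3[PO4^3-]^2
If s mol/L dissolves here, [Ba^2+] = 3s, [PO4^3-] = 0.00735 + 2s ≈ 0.00735 (common-ion effect: PO4^3- is already 0.00735 M).
Ksp ≈ (3s)^3 × (0.00735)^2
s = 8.88 x 10^-10 M
Check: 2s = 1.8 x 10^-9 ≪ 0.00735, so the approximation is valid.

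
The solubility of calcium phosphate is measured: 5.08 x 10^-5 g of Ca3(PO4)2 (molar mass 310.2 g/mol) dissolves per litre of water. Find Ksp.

Ksp = 1.27 × 10^-32

Molar solubility s = (5.08 x 10^-5 g/L) / (310.2 g/mol) = 1.638 x 10^-7 M.
Ca3(PO4)2(s) ⇌ 3 Ca^2+ + 2 PO4^3-
Let s = molar solubility. Then [Ca^2+] = 3s and [PO4^3-] = 2s.
Ksp = [Ca^2+]^3[PO4^3-]^2
Ksp = (3s)^3(2s)^2 = 108s^5
Ksp = 108 × (1.638 × 10^-7)^5 = 1.27 × 10^-32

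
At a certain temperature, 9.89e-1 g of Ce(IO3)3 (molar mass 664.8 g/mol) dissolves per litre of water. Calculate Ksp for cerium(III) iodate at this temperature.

Ksp = 1.32 x 10^-10

Molar solubility s = (9.89 × 10^-1 g/L) / (664.8 g/mol) = 1.488 × 10^-3 M.
Ce(IO3)3(s) ⇌ Ce^3+ + 3 IO3^-
If s mol/L of Ce(IO3)3 dissolves, [Ce^3+] = s and [IO3^-] = 3s.
Ksp = [Ce^3+][IO3^-]^3
Ksp = s(3s)^3 = 27s^4
Ksp = 27 × (1.488 × 10^-3)^4 = 1.32 × 10^-10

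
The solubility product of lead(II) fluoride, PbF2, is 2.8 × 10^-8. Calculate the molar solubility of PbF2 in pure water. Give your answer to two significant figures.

PbF2(s) <=> Pb^2+(aq) + 2 F^-(aq)
Ksp = [Pb^2+][F^-]^2
If s mol/L of PbF2 dissolves, [Pb^2+] = s and [F^-] = 2s.
Ksp = s(2s)^2 = 4s^3
s = (2.8 × 10^-8 / 4)^(1/3) = 1.9 × 10^-3 M

1.9 x 10^-3 M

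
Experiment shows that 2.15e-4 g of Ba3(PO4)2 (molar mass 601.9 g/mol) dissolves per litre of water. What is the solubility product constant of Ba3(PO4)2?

Molar solubility s = (2.15 × 10^-4 g/L) / (601.9 g/mol) = 3.572 x 10^-7 M.
Ba3(PO4)2(s) ⇌ 3 Ba^2+ + 2 PO4^3-
For each mole of Ba3(PO4)2 that dissolves: [Ba^2+] = 3s, [PO4^3-] = 2s.
Ksp = [Ba^2+]^3[PO4^3-]^2
Ksp = (3s)^3(2s)^2 = 108s^5
Ksp = 108 × (3.572 × 10^-7)^5 = 6.28 x 10^-31

Ksp ≈ 6.28 × 10^-31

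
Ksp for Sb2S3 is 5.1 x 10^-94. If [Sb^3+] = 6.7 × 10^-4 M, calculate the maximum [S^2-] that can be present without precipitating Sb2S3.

1.0 × 10^-29 M

Sb2S3(s) ⇌ 2 Sb^3+ + 3 S^2-
Ksp = [Sb^3+]^2[S^2-]^3
Precipitation begins when Q = Ksp. With [Sb^3+] = 6.7 × 10^-4 M:
5.1 x 10^-94 = (6.7 × 10^-4)^2 × [S^2-]^3
[S^2-] = (5.1 x 10^-94 / 4.49 × 10^-7)^(1/3) = 1.0 x 10^-29 M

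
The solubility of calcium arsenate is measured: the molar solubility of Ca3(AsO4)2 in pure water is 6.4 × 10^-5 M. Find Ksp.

Ca3(AsO4)2(s) ⇌ 3 Ca^2+(aq) + 2 AsO4^3-(aq)
With molar solubility s: [Ca^2+] = 3s, [AsO4^3-] = 2s.
Ksp = [Ca^2+]^3[AsO4^3-]^2
Substituting: Ksp = (3s)^3(2s)^2 = 108s^5
With s = 6.4 x 10^-5: Ksp = 1.2 × 10^-19

Ksp = 1.2e-19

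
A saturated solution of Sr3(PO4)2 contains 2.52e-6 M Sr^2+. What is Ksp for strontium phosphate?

Ksp = 4.52 × 10^-29

Sr3(PO4)2(s) ⇌ 3 Sr^2+(aq) + 2 PO4^3-(aq)
Stoichiometry gives [PO4^3-] = (2/3)[Sr^2+] = 1.680 x 10^-6 M.
Ksp = [Sr^2+]^3[PO4^3-]^2
Ksp = (2.52 × 10^-6)^3 × (1.680 × 10^-6)^2 = 4.52 × 10^-29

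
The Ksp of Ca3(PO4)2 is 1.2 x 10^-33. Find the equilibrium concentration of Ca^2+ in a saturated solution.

[Ca^2+] = 3.1e-7 M

Ca3(PO4)2(s) <=> 3 Ca^2+(aq) + 2 PO4^3-(aq)
Ksp = [Ca^2+]^3[PO4^3-]^2
Let s = molar solubility. Then [Ca^2+] = 3s and [PO4^3-] = 2s.
So Ksp = (3s)^3 × (2s)^2 = 108s^5
s^5 = 1.2 x 10^-33 / 108, so s = 1.02 x 10^-7 M
[Ca^2+] = 3s = 3.1 × 10^-7 M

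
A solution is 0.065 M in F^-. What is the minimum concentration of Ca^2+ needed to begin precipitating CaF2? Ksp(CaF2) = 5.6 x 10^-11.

[Ca^2+] ≈ 1.3e-8 M

CaF2(s) <=> Ca^2+ + 2 F^-
Ksp = [Ca^2+][F^-]^2
Precipitation begins when Q = Ksp. With [F^-] = 0.065 M:
5.6 x 10^-11 = (0.065)^2 × [Ca^2+]
[Ca^2+] = (5.6 x 10^-11 / 4.23 × 10^-3) = 1.3 × 10^-8 M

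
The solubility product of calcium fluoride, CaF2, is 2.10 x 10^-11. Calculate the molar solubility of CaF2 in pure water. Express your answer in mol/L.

s ≈ 1.74 x 10^-4 M

CaF2(s) ⇌ Ca^2+(aq) + 2 F^-(aq)
Ksp = [Ca^2+][F^-]^2
Let s = molar solubility. Then [Ca^2+] = s and [F^-] = 2s.
Substituting: Ksp = s(2s)^2 = 4s^3
s = (2.10 x 10^-11 / 4)^(1/3) = 1.74 x 10^-4 M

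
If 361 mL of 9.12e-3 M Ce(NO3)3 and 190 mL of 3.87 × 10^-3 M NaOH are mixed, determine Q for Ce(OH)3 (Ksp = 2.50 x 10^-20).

Total volume = 361 + 190 = 551 mL.
[Ce^3+] = 9.12 × 10^-3 × (361/551) = 5.975 × 10^-3 M
[OH^-] = 3.87 × 10^-3 × (190/551) = 1.334 × 10^-3 M
Ce(OH)3(s) ⇌ Ce^3+ + 3 OH^-, so Q = [Ce^3+][OH^-]^3
Q = (5.975 × 10^-3)(1.334 × 10^-3)^3 = 1.42 × 10^-11
Q > Ksp, so Ce(OH)3 will precipitate.

Q ≈ 1.42e-11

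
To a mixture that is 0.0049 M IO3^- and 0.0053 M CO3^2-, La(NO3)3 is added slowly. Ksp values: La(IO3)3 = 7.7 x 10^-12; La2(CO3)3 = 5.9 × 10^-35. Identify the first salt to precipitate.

Each salt begins to precipitate when Q = Ksp, i.e. when [La^3+] reaches its threshold.
For La(IO3)3: 7.7 x 10^-12 = (0.0049)^3 × [La^3+]  ⇒  [La^3+] = 6.5 × 10^-5 M.
For La2(CO3)3: 5.9 × 10^-35 = (0.0053)^3 × [La^3+]^2  ⇒  [La^3+] = 2.0 × 10^-14 M.
The salt with the lower threshold [La^3+] precipitates first: La2(CO3)3.

La2(CO3)3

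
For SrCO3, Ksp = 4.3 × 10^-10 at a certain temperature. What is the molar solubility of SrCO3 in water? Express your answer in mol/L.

s ≈ 2.1 × 10^-5 M

SrCO3(s) <=> Sr^2+ + CO3^2-
Ksp = [Sr^2+][CO3^2-]
Let s = molar solubility. Then [Sr^2+] = s and [CO3^2-] = s.
Ksp = s^2
s = √(4.3 × 10^-10) = 2.1 x 10^-5 M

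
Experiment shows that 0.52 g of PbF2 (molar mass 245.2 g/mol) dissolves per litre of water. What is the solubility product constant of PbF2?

Molar solubility s = (5.2 x 10^-1 g/L) / (245.2 g/mol) = 2.12 x 10^-3 M.
PbF2(s) ⇌ Pb^2+ + 2 F^-
If s mol/L of PbF2 dissolves, [Pb^2+] = s and [F^-] = 2s.
Ksp = [Pb^2+][F^-]^2
Ksp = s(2s)^2 = 4s^3
With s = 2.12 × 10^-3: Ksp = 3.8 × 10^-8

Ksp = 3.8 × 10^-8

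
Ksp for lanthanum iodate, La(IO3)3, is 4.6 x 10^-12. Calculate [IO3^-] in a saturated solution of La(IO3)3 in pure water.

La(IO3)3(s) <=> La^3+ + 3 IO3^-
Ksp = [La^3+][IO3^-]^3
If s mol/L of La(IO3)3 dissolves, [La^3+] = s and [IO3^-] = 3s.
So Ksp = s × (3s)^3 = 27s^4
Solving, s = (4.6 x 10^-12/27)^(1/4) = 6.42 × 10^-4 M
[IO3^-] = 3s = 1.9 x 10^-3 M

1.9 × 10^-3 M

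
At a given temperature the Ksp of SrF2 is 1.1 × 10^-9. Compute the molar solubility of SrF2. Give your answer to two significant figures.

s = 6.5 × 10^-4 M

SrF2(s) ⇌ Sr^2+(aq) + 2 F^-(aq)
Ksp = [Sr^2+][F^-]^2
If s mol/L of SrF2 dissolves, [Sr^2+] = s and [F^-] = 2s.
Substituting: Ksp = s(2s)^2 = 4s^3
s = (1.1 × 10^-9 / 4)^(1/3) = 6.5 × 10^-4 M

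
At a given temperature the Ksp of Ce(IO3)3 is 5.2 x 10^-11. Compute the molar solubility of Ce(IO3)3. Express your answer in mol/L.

Ce(IO3)3(s) <=> Ce^3+(aq) + 3 IO3^-(aq)
Ksp = [Ce^3+][IO3^-]^3
If s mol/L of Ce(IO3)3 dissolves, [Ce^3+] = s and [IO3^-] = 3s.
So Ksp = s × (3s)^3 = 27s^4
s^4 = 5.2 x 10^-11 / 27, so s = 1.2 × 10^-3 M

1.2e-3 M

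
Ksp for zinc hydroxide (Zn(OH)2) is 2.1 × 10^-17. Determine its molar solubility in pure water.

Zn(OH)2(s) <=> Zn^2+ + 2 OH^-
Ksp = [Zn^2+][OH^-]^2
If s mol/L of Zn(OH)2 dissolves, [Zn^2+] = s and [OH^-] = 2s.
Substituting: Ksp = s(2s)^2 = 4s^3
Solving, s = (2.1 × 10^-17/4)^(1/3) = 1.7 × 10^-6 M

s = 1.7e-6 M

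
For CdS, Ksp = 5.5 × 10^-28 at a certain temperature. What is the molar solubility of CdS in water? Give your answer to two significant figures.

CdS(s) <=> Cd^2+(aq) + S^2-(aq)
Ksp = [Cd^2+][S^2-]
Let s = molar solubility. Then [Cd^2+] = s and [S^2-] = s.
Ksp = s^2
s = (5.5 × 10^-28)^(1/2) = 2.3 × 10^-14 M

s ≈ 2.3e-14 M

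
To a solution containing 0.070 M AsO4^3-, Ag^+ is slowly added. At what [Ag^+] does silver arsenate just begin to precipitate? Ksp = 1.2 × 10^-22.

1.2e-7 M

Ag3AsO4(s) ⇌ 3 Ag^+(aq) + AsO4^3-(aq)
Ksp = [Ag^+]^3[AsO4^3-]
Precipitation begins when Q = Ksp. With [AsO4^3-] = 0.070 M:
1.2 × 10^-22 = (0.070) × [Ag^+]^3
[Ag^+] = (1.2 × 10^-22 / 7.0 x 10^-2)^(1/3) = 1.2 × 10^-7 M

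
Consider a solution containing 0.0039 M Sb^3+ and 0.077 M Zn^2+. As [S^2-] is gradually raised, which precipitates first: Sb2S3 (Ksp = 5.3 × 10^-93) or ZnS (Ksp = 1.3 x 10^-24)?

Each salt begins to precipitate when Q = Ksp, i.e. when [S^2-] reaches its threshold.
For Sb2S3: 5.3 × 10^-93 = (0.0039)^2 × [S^2-]^3  ⇒  [S^2-] = 7.0 × 10^-30 M.
For ZnS: 1.3 x 10^-24 = 0.077 × [S^2-]  ⇒  [S^2-] = 1.7 x 10^-23 M.
The salt with the lower threshold [S^2-] precipitates first: Sb2S3.

Sb2S3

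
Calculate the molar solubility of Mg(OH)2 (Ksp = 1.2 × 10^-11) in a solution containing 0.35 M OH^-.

9.8 × 10^-11 M

Mg(OH)2(s) <=> Mg^2+(aq) + 2 OH^-(aq)
Ksp = [Mg^2+][OH^-]^2
If s mol/L dissolves here, [Mg^2+] = s, [OH^-] = 0.35 + 2s ≈ 0.35 (since the OH^- already present dominates).
Ksp ≈ s × (0.35)^2
s = 9.8 × 10^-11 M
Check: 2s = 2.0 × 10^-10 ≪ 0.35, so the approximation is valid.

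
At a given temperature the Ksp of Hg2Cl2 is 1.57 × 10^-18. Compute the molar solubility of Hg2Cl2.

s = 7.32 x 10^-7 M

Hg2Cl2(s) ⇌ Hg2^2+ + 2 Cl^-
Ksp = [Hg2^2+][Cl^-]^2
Let s = molar solubility. Then [Hg2^2+] = s and [Cl^-] = 2s.
Ksp = s(2s)^2 = 4s^3
s = (1.57 × 10^-18 / 4)^(1/3) = 7.32 × 10^-7 M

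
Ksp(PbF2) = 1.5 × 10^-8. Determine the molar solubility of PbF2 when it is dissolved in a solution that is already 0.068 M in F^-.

PbF2(s) ⇌ Pb^2+(aq) + 2 F^-(aq)
Ksp = [Pb^2+][F^-]^2
Let s be the molar solubility in this solution. [Pb^2+] = s, [F^-] = 0.068 + 2s ≈ 0.068 (Ksp is small, so little additional dissolves).
Ksp ≈ s × (0.068)^2
s = 3.2 × 10^-6 M
Check: 2s = 6.5 × 10^-6 ≪ 0.068, so the approximation is valid.

s ≈ 3.2e-6 M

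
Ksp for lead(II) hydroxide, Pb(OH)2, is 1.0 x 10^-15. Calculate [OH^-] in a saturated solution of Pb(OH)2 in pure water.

Pb(OH)2(s) <=> Pb^2+ + 2 OH^-
Ksp = [Pb^2+][OH^-]^2
For each mole of Pb(OH)2 that dissolves: [Pb^2+] = s, [OH^-] = 2s.
So Ksp = s × (2s)^2 = 4s^3
Solving, s = (1.0 x 10^-15/4)^(1/3) = 6.30 x 10^-6 M
[OH^-] = 2s = 1.3 × 10^-5 M

[OH^-] = 1.3 × 10^-5 M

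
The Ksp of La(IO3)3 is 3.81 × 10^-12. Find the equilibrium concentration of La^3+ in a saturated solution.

La(IO3)3(s) ⇌ La^3+ + 3 IO3^-
Ksp = [La^3+][IO3^-]^3
For each mole of La(IO3)3 that dissolves: [La^3+] = s, [IO3^-] = 3s.
So Ksp = s × (3s)^3 = 27s^4
s = (3.81 × 10^-12 / 27)^(1/4) = 6.129 × 10^-4 M
[La^3+] = s = 6.13 × 10^-4 M

[La^3+] ≈ 6.13 × 10^-4 M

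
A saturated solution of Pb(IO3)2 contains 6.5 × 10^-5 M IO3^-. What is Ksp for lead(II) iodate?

1.4 x 10^-13

Pb(IO3)2(s) ⇌ Pb^2+ + 2 IO3^-
Stoichiometry gives [Pb^2+] = (1/2)[IO3^-] = 3.25 × 10^-5 M.
Ksp = [Pb^2+][IO3^-]^2
Ksp = 3.25 × 10^-5 × (6.5 x 10^-5)^2 = 1.4 x 10^-13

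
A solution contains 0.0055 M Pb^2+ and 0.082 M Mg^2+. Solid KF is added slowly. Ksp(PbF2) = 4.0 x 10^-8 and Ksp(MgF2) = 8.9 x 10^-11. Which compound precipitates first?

Precipitation of each salt starts when its ion product equals its Ksp.
For PbF2: 4.0 x 10^-8 = 0.0055 × [F^-]^2  ⇒  [F^-] = 2.7 × 10^-3 M.
For MgF2: 8.9 x 10^-11 = 0.082 × [F^-]^2  ⇒  [F^-] = 3.3 × 10^-5 M.
The salt with the lower threshold [F^-] precipitates first: MgF2.

MgF2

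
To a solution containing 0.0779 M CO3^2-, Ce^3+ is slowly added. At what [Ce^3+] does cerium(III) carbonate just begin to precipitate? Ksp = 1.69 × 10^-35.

Ce2(CO3)3(s) ⇌ 2 Ce^3+ + 3 CO3^2-
Ksp = [Ce^3+]^2[CO3^2-]^3
Precipitation begins when Q = Ksp. With [CO3^2-] = 0.0779 M:
1.69 × 10^-35 = (0.0779)^3 × [Ce^3+]^2
[Ce^3+] = (1.69 × 10^-35 / 4.727 x 10^-4)^(1/2) = 1.89 × 10^-16 M

[Ce^3+] ≈ 1.89e-16 M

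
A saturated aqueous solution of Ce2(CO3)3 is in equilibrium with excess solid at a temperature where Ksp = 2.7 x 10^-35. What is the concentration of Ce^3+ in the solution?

[Ce^3+] ≈ 9.6 × 10^-8 M

Ce2(CO3)3(s) ⇌ 2 Ce^3+ + 3 CO3^2-
Ksp = [Ce^3+]^2[CO3^2-]^3
With molar solubility s: [Ce^3+] = 2s, [CO3^2-] = 3s.
Substituting: Ksp = (2s)^2(3s)^3 = 108s^5
s = (2.7 x 10^-35 / 108)^(1/5) = 4.78 × 10^-8 M
[Ce^3+] = 2s = 9.6 × 10^-8 M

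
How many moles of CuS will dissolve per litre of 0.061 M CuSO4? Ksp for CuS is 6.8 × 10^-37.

s ≈ 1.1 x 10^-35 M

CuS(s) <=> Cu^2+ + S^2-
Ksp = [Cu^2+][S^2-]
Let s be the molar solubility in this solution. [Cu^2+] = 0.061 + s ≈ 0.061, [S^2-] = s (common-ion effect: Cu^2+ is already 0.061 M).
Ksp ≈ 0.061 × s
s = 1.1 x 10^-35 M
Check: s = 1.1 × 10^-35 ≪ 0.061, so the approximation is valid.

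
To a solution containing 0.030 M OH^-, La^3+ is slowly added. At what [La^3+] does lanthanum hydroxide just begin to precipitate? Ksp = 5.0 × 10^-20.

[La^3+] ≈ 1.9 x 10^-15 M

La(OH)3(s) ⇌ La^3+ + 3 OH^-
Ksp = [La^3+][OH^-]^3
Precipitation begins when Q = Ksp. With [OH^-] = 0.030 M:
5.0 × 10^-20 = (0.030)^3 × [La^3+]
[La^3+] = (5.0 × 10^-20 / 2.70 × 10^-5) = 1.9 x 10^-15 M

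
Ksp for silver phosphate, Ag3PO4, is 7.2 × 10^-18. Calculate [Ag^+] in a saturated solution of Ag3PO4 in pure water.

Ag3PO4(s) ⇌ 3 Ag^+ + PO4^3-
Ksp = [Ag^+]^3[PO4^3-]
With molar solubility s: [Ag^+] = 3s, [PO4^3-] = s.
Ksp = (3s)^3s = 27s^4
s = (7.2 × 10^-18 / 27)^(1/4) = 2.27 × 10^-5 M
[Ag^+] = 3s = 6.8 × 10^-5 M

[Ag^+] ≈ 6.8 x 10^-5 M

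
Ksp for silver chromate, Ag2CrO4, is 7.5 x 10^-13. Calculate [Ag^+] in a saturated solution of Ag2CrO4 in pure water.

Ag2CrO4(s) <=> 2 Ag^+(aq) + CrO4^2-(aq)
Ksp = [Ag^+]^2[CrO4^2-]
For each mole of Ag2CrO4 that dissolves: [Ag^+] = 2s, [CrO4^2-] = s.
Ksp = (2s)^2s = 4s^3
s^3 = 7.5 x 10^-13 / 4, so s = 5.72 × 10^-5 M
[Ag^+] = 2s = 1.1 × 10^-4 M

[Ag^+] = 1.1e-4 M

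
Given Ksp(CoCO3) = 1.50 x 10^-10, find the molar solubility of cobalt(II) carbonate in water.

s = 1.22 × 10^-5 M

CoCO3(s) <=> Co^2+(aq) + CO3^2-(aq)
Ksp = [Co^2+][CO3^2-]
For each mole of CoCO3 that dissolves: [Co^2+] = s, [CO3^2-] = s.
Ksp = s × s = s^2
s = (1.50 x 10^-10)^(1/2) = 1.22 x 10^-5 M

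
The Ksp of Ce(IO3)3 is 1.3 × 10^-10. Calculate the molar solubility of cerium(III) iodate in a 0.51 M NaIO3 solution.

Ce(IO3)3(s) ⇌ Ce^3+ + 3 IO3^-
Ksp = [Ce^3+][IO3^-]^3
Let s = moles of Ce(IO3)3 that dissolve per litre. [Ce^3+] = s, [IO3^-] = 0.51 + 3s ≈ 0.51 (common-ion effect: IO3^- is already 0.51 M).
Ksp ≈ s × (0.51)^3
s = 9.8 x 10^-10 M
Check: 3s = 2.9 × 10^-9 ≪ 0.51, so the approximation is valid.

s = 9.8 × 10^-10 M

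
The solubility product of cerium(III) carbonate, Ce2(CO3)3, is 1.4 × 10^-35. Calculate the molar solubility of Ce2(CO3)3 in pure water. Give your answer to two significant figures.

Ce2(CO3)3(s) <=> 2 Ce^3+(aq) + 3 CO3^2-(aq)
Ksp = [Ce^3+]^2[CO3^2-]^3
For each mole of Ce2(CO3)3 that dissolves: [Ce^3+] = 2s, [CO3^2-] = 3s.
So Ksp = (2s)^2 × (3s)^3 = 108s^5
s = (1.4 × 10^-35 / 108)^(1/5) = 4.2 x 10^-8 M

4.2 × 10^-8 M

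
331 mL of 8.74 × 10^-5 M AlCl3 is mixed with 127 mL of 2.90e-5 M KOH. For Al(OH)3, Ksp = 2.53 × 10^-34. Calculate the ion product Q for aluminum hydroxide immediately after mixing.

Total volume = 331 + 127 = 458 mL.
[Al^3+] = 8.74 × 10^-5 × (331/458) = 6.316 x 10^-5 M
[OH^-] = 2.90 × 10^-5 × (127/458) = 8.041 × 10^-6 M
Al(OH)3(s) ⇌ Al^3+ + 3 OH^-, so Q = [Al^3+][OH^-]^3
Q = (6.316 x 10^-5)(8.041 × 10^-6)^3 = 3.28 × 10^-20
Q > Ksp, so Al(OH)3 will precipitate.

3.28e-20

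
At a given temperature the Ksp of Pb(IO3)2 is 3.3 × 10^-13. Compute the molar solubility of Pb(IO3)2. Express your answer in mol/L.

Pb(IO3)2(s) ⇌ Pb^2+(aq) + 2 IO3^-(aq)
Ksp = [Pb^2+][IO3^-]^2
For each mole of Pb(IO3)2 that dissolves: [Pb^2+] = s, [IO3^-] = 2s.
So Ksp = s × (2s)^2 = 4s^3
s = (3.3 × 10^-13 / 4)^(1/3) = 4.4 x 10^-5 M

s = 4.4 × 10^-5 M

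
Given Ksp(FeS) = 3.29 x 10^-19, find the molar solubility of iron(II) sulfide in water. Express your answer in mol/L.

s = 5.74 × 10^-10 M

FeS(s) ⇌ Fe^2+ + S^2-
Ksp = [Fe^2+][S^2-]
For each mole of FeS that dissolves: [Fe^2+] = s, [S^2-] = s.
Ksp = s × s = s^2
s = (3.29 x 10^-19)^(1/2) = 5.74 x 10^-10 M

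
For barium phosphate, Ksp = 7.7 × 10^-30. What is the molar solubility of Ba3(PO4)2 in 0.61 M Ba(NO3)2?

Ba3(PO4)2(s) ⇌ 3 Ba^2+ + 2 PO4^3-
Ksp = [Ba^2+]^3[PO4^3-]^2
If s mol/L dissolves here, [Ba^2+] = 0.61 + 3s ≈ 0.61, [PO4^3-] = 2s (Ksp is small, so little additional dissolves).
Ksp ≈ (0.61)^3 × (2s)^2
s = 2.9 × 10^-15 M
Check: 3s = 8.7 × 10^-15 ≪ 0.61, so the approximation is valid.

2.9 × 10^-15 M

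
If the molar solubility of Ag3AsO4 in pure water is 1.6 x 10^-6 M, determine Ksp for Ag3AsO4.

Ag3AsO4(s) ⇌ 3 Ag^+(aq) + AsO4^3-(aq)
For each mole of Ag3AsO4 that dissolves: [Ag^+] = 3s, [AsO4^3-] = s.
Ksp = [Ag^+]^3[AsO4^3-]
So Ksp = (3s)^3 × s = 27s^4
Ksp = 27 × (1.6 × 10^-6)^4 = 1.8 x 10^-22

1.8e-22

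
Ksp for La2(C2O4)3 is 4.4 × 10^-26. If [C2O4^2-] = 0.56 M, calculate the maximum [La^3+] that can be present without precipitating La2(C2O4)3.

[La^3+] ≈ 5.0 × 10^-13 M

La2(C2O4)3(s) ⇌ 2 La^3+(aq) + 3 C2O4^2-(aq)
Ksp = [La^3+]^2[C2O4^2-]^3
Precipitation begins when Q = Ksp. With [C2O4^2-] = 0.56 M:
4.4 × 10^-26 = (0.56)^3 × [La^3+]^2
[La^3+] = (4.4 × 10^-26 / 1.76 × 10^-1)^(1/2) = 5.0 × 10^-13 M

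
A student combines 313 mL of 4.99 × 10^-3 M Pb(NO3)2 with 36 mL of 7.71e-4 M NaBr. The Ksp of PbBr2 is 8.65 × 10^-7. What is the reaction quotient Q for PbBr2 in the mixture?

Total volume = 313 + 36 = 349 mL.
[Pb^2+] = 4.99 x 10^-3 × (313/349) = 4.475 × 10^-3 M
[Br^-] = 7.71 x 10^-4 × (36/349) = 7.953 × 10^-5 M
PbBr2(s) <=> Pb^2+ + 2 Br^-, so Q = [Pb^2+][Br^-]^2
Q = (4.475 × 10^-3)(7.953 × 10^-5)^2 = 2.83 x 10^-11
Q < Ksp, so no precipitate of PbBr2 forms.

2.83 × 10^-11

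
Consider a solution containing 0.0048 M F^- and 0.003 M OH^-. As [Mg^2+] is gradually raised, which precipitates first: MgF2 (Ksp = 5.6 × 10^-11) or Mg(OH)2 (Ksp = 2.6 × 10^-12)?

Each salt begins to precipitate when Q = Ksp, i.e. when [Mg^2+] reaches its threshold.
For MgF2: 5.6 × 10^-11 = (0.0048)^2 × [Mg^2+]  ⇒  [Mg^2+] = 2.4 × 10^-6 M.
For Mg(OH)2: 2.6 × 10^-12 = (0.003)^2 × [Mg^2+]  ⇒  [Mg^2+] = 2.9 × 10^-7 M.
The salt with the lower threshold [Mg^2+] precipitates first: Mg(OH)2.

Mg(OH)2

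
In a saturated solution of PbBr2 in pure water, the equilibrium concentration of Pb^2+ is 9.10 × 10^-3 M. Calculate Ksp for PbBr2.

PbBr2(s) <=> Pb^2+ + 2 Br^-
Stoichiometry gives [Br^-] = (2/1)[Pb^2+] = 1.820 × 10^-2 M.
Ksp = [Pb^2+][Br^-]^2
Ksp = 9.10 × 10^-3 × (1.820 x 10^-2)^2 = 3.01 x 10^-6

3.01 × 10^-6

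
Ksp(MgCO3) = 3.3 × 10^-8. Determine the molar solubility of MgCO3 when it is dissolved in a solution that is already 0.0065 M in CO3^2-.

MgCO3(s) ⇌ Mg^2+ + CO3^2-
Ksp = [Mg^2+][CO3^2-]
Let s be the molar solubility in this solution. [Mg^2+] = s, [CO3^2-] = 0.0065 + s ≈ 0.0065 (common-ion effect: CO3^2- is already 0.0065 M).
Ksp ≈ s × 0.0065
s = 5.1 × 10^-6 M
Check: s = 5.1 × 10^-6 ≪ 0.0065, so the approximation is valid.

s = 5.1 × 10^-6 M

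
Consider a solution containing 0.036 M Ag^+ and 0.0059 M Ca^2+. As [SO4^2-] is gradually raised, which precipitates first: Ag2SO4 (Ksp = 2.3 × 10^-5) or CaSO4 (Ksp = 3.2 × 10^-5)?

CaSO4

Each salt begins to precipitate when Q = Ksp, i.e. when [SO4^2-] reaches its threshold.
For Ag2SO4: 2.3 × 10^-5 = (0.036)^2 × [SO4^2-]  ⇒  [SO4^2-] = 1.8 × 10^-2 M.
For CaSO4: 3.2 × 10^-5 = 0.0059 × [SO4^2-]  ⇒  [SO4^2-] = 5.4 × 10^-3 M.
The salt with the lower threshold [SO4^2-] precipitates first: CaSO4.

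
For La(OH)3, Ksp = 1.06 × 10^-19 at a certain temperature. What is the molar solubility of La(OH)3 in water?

La(OH)3(s) <=> La^3+ + 3 OH^-
Ksp = [La^3+][OH^-]^3
With molar solubility s: [La^3+] = s, [OH^-] = 3s.
So Ksp = s × (3s)^3 = 27s^4
s^4 = 1.06 × 10^-19 / 27, so s = 7.92 × 10^-6 M

7.92 x 10^-6 M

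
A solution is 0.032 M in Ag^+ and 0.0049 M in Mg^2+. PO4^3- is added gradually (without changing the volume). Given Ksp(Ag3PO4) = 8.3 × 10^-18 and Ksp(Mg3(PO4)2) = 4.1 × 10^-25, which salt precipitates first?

Precipitation of each salt starts when its ion product equals its Ksp.
For Ag3PO4: 8.3 × 10^-18 = (0.032)^3 × [PO4^3-]  ⇒  [PO4^3-] = 2.5 × 10^-13 M.
For Mg3(PO4)2: 4.1 × 10^-25 = (0.0049)^3 × [PO4^3-]^2  ⇒  [PO4^3-] = 1.9 x 10^-9 M.
The salt with the lower threshold [PO4^3-] precipitates first: Ag3PO4.

Ag3PO4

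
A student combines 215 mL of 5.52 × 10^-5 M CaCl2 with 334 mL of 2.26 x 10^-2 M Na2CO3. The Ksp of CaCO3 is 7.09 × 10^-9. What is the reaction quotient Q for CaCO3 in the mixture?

Q = 2.97 x 10^-7

Total volume = 215 + 334 = 549 mL.
[Ca^2+] = 5.52 x 10^-5 × (215/549) = 2.162 × 10^-5 M
[CO3^2-] = 2.26 × 10^-2 × (334/549) = 1.375 × 10^-2 M
CaCO3(s) <=> Ca^2+(aq) + CO3^2-(aq), so Q = [Ca^2+][CO3^2-]
Q = (2.162 × 10^-5)(1.375 × 10^-2) = 2.97 × 10^-7
Q > Ksp, so CaCO3 will precipitate.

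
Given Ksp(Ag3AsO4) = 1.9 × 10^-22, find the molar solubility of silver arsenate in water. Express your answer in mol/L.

Ag3AsO4(s) ⇌ 3 Ag^+ + AsO4^3-
Ksp = [Ag^+]^3[AsO4^3-]
For each mole of Ag3AsO4 that dissolves: [Ag^+] = 3s, [AsO4^3-] = s.
Substituting: Ksp = (3s)^3s = 27s^4
s = (1.9 × 10^-22 / 27)^(1/4) = 1.6 x 10^-6 M

1.6 × 10^-6 M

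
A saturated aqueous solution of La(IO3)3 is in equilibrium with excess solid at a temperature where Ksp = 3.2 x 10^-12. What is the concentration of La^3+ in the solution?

[La^3+] ≈ 5.9 × 10^-4 M

La(IO3)3(s) ⇌ La^3+ + 3 IO3^-
Ksp = [La^3+][IO3^-]^3
With molar solubility s: [La^3+] = s, [IO3^-] = 3s.
So Ksp = s × (3s)^3 = 27s^4
s^4 = 3.2 x 10^-12 / 27, so s = 5.87 × 10^-4 M
[La^3+] = s = 5.9 × 10^-4 M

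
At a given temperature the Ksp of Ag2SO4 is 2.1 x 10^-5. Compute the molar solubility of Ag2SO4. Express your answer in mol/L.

s ≈ 1.7 x 10^-2 M

Ag2SO4(s) ⇌ 2 Ag^+(aq) + SO4^2-(aq)
Ksp = [Ag^+]^2[SO4^2-]
Let s = molar solubility. Then [Ag^+] = 2s and [SO4^2-] = s.
Substituting: Ksp = (2s)^2s = 4s^3
s^3 = 2.1 x 10^-5 / 4, so s = 1.7 × 10^-2 M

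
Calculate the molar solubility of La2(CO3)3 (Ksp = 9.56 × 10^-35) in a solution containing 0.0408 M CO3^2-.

La2(CO3)3(s) <=> 2 La^3+(aq) + 3 CO3^2-(aq)
Ksp = [La^3+]^2[CO3^2-]^3
Let s be the molar solubility in this solution. [La^3+] = 2s, [CO3^2-] = 0.0408 + 3s ≈ 0.0408 (since the CO3^2- already present dominates).
Ksp ≈ (2s)^2 × (0.0408)^3
s = 5.93 × 10^-16 M
Check: 3s = 1.8 × 10^-15 ≪ 0.0408, so the approximation is valid.

s ≈ 5.93 × 10^-16 M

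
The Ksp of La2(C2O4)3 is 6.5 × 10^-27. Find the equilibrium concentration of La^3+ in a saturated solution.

La2(C2O4)3(s) ⇌ 2 La^3+(aq) + 3 C2O4^2-(aq)
Ksp = [La^3+]^2[C2O4^2-]^3
Let s = molar solubility. Then [La^3+] = 2s and [C2O4^2-] = 3s.
Substituting: Ksp = (2s)^2(3s)^3 = 108s^5
Solving, s = (6.5 × 10^-27/108)^(1/5) = 2.27 × 10^-6 M
[La^3+] = 2s = 4.5 × 10^-6 M

4.5 x 10^-6 M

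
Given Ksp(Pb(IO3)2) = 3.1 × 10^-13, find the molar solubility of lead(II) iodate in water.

Pb(IO3)2(s) ⇌ Pb^2+ + 2 IO3^-
Ksp = [Pb^2+][IO3^-]^2
With molar solubility s: [Pb^2+] = s, [IO3^-] = 2s.
Substituting: Ksp = s(2s)^2 = 4s^3
s = (3.1 × 10^-13 / 4)^(1/3) = 4.3 × 10^-5 M

4.3 x 10^-5 M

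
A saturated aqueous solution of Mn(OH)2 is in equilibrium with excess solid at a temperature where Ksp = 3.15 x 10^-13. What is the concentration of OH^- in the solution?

Mn(OH)2(s) ⇌ Mn^2+(aq) + 2 OH^-(aq)
Ksp = [Mn^2+][OH^-]^2
Let s = molar solubility. Then [Mn^2+] = s and [OH^-] = 2s.
Ksp = s(2s)^2 = 4s^3
Solving, s = (3.15 x 10^-13/4)^(1/3) = 4.286 x 10^-5 M
[OH^-] = 2s = 8.57 × 10^-5 M

8.57 x 10^-5 M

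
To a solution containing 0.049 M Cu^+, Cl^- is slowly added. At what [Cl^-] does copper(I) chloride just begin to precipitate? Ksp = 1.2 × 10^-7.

CuCl(s) ⇌ Cu^+ + Cl^-
Ksp = [Cu^+][Cl^-]
Precipitation begins when Q = Ksp. With [Cu^+] = 0.049 M:
1.2 × 10^-7 = (0.049) × [Cl^-]
[Cl^-] = (1.2 × 10^-7 / 4.9 × 10^-2) = 2.4 × 10^-6 M

[Cl^-] = 2.4e-6 M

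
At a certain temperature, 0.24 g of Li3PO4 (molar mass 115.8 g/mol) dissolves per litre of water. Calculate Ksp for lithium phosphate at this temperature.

Molar solubility s = (2.4 x 10^-1 g/L) / (115.8 g/mol) = 2.07 × 10^-3 M.
Li3PO4(s) <=> 3 Li^+(aq) + PO4^3-(aq)
With molar solubility s: [Li^+] = 3s, [PO4^3-] = s.
Ksp = [Li^+]^3[PO4^3-]
Substituting: Ksp = (3s)^3s = 27s^4
With s = 2.07 × 10^-3: Ksp = 5.0 × 10^-10

Ksp ≈ 5.0 × 10^-10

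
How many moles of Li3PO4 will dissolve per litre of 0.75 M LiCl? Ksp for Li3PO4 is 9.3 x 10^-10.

s = 2.2 x 10^-9 M

Li3PO4(s) ⇌ 3 Li^+(aq) + PO4^3-(aq)
Ksp = [Li^+]^3[PO4^3-]
Let s = moles of Li3PO4 that dissolve per litre. [Li^+] = 0.75 + 3s ≈ 0.75, [PO4^3-] = s (common-ion effect: Li^+ is already 0.75 M).
Ksp ≈ (0.75)^3 × s
s = 2.2 × 10^-9 M
Check: 3s = 6.6 x 10^-9 ≪ 0.75, so the approximation is valid.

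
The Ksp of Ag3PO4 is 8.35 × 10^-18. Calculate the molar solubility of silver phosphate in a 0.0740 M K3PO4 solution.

Ag3PO4(s) <=> 3 Ag^+(aq) + PO4^3-(aq)
Ksp = [Ag^+]^3[PO4^3-]
Let s be the molar solubility in this solution. [Ag^+] = 3s, [PO4^3-] = 0.0740 + s ≈ 0.0740 (Ksp is small, so little additional dissolves).
Ksp ≈ (3s)^3 × 0.0740
s = 1.61 × 10^-6 M
Check: s = 1.6 x 10^-6 ≪ 0.0740, so the approximation is valid.

s ≈ 1.61 × 10^-6 M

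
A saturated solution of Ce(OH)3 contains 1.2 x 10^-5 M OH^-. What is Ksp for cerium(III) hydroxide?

Ce(OH)3(s) <=> Ce^3+ + 3 OH^-
Stoichiometry gives [Ce^3+] = (1/3)[OH^-] = 4.00 x 10^-6 M.
Ksp = [Ce^3+][OH^-]^3
Ksp = 4.00 × 10^-6 × (1.2 × 10^-5)^3 = 6.9 × 10^-21

6.9 x 10^-21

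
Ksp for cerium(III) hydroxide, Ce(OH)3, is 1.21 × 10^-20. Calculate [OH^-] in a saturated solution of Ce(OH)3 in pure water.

[OH^-] = 1.38 × 10^-5 M

Ce(OH)3(s) ⇌ Ce^3+ + 3 OH^-
Ksp = [Ce^3+][OH^-]^3
With molar solubility s: [Ce^3+] = s, [OH^-] = 3s.
Substituting: Ksp = s(3s)^3 = 27s^4
s = (1.21 × 10^-20 / 27)^(1/4) = 4.601 × 10^-6 M
[OH^-] = 3s = 1.38 x 10^-5 M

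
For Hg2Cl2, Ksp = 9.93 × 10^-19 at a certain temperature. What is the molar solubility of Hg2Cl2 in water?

s = 6.28 × 10^-7 M

Hg2Cl2(s) <=> Hg2^2+ + 2 Cl^-
Ksp = [Hg2^2+][Cl^-]^2
If s mol/L of Hg2Cl2 dissolves, [Hg2^2+] = s and [Cl^-] = 2s.
Ksp = s(2s)^2 = 4s^3
s^3 = 9.93 × 10^-19 / 4, so s = 6.28 × 10^-7 M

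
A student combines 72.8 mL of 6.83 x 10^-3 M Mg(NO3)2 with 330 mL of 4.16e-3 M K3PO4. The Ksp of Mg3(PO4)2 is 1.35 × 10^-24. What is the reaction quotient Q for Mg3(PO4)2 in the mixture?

Q = 2.18 × 10^-14

Total volume = 72.8 + 330 = 402.8 mL.
[Mg^2+] = 6.83 × 10^-3 × (72.8/402.8) = 1.234 × 10^-3 M
[PO4^3-] = 4.16 x 10^-3 × (330/402.8) = 3.408 × 10^-3 M
Mg3(PO4)2(s) <=> 3 Mg^2+(aq) + 2 PO4^3-(aq), so Q = [Mg^2+]^3[PO4^3-]^2
Q = (1.234 × 10^-3)^3(3.408 × 10^-3)^2 = 2.18 × 10^-14
Q > Ksp, so Mg3(PO4)2 will precipitate.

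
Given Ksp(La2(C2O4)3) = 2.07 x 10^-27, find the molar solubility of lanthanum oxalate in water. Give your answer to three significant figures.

1.81e-6 M

La2(C2O4)3(s) ⇌ 2 La^3+ + 3 C2O4^2-
Ksp = [La^3+]^2[C2O4^2-]^3
Let s = molar solubility. Then [La^3+] = 2s and [C2O4^2-] = 3s.
So Ksp = (2s)^2 × (3s)^3 = 108s^5
Solving, s = (2.07 x 10^-27/108)^(1/5) = 1.81 × 10^-6 M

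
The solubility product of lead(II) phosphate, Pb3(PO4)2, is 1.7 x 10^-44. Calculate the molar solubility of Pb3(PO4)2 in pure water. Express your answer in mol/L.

s = 6.9 × 10^-10 M

Pb3(PO4)2(s) ⇌ 3 Pb^2+(aq) + 2 PO4^3-(aq)
Ksp = [Pb^2+]^3[PO4^3-]^2
For each mole of Pb3(PO4)2 that dissolves: [Pb^2+] = 3s, [PO4^3-] = 2s.
Substituting: Ksp = (3s)^3(2s)^2 = 108s^5
s^5 = 1.7 x 10^-44 / 108, so s = 6.9 × 10^-10 M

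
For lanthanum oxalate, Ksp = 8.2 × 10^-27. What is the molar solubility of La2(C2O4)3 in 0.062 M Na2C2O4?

La2(C2O4)3(s) <=> 2 La^3+(aq) + 3 C2O4^2-(aq)
Ksp = [La^3+]^2[C2O4^2-]^3
Let s be the molar solubility in this solution. [La^3+] = 2s, [C2O4^2-] = 0.062 + 3s ≈ 0.062 (common-ion effect: C2O4^2- is already 0.062 M).
Ksp ≈ (2s)^2 × (0.062)^3
s = 2.9 × 10^-12 M
Check: 3s = 8.8 × 10^-12 ≪ 0.062, so the approximation is valid.

s = 2.9e-12 M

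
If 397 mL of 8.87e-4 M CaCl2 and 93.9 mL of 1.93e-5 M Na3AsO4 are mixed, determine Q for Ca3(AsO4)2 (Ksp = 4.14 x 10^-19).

5.03e-21

Total volume = 397 + 93.9 = 490.9 mL.
[Ca^2+] = 8.87 × 10^-4 × (397/490.9) = 7.173 x 10^-4 M
[AsO4^3-] = 1.93 × 10^-5 × (93.9/490.9) = 3.692 x 10^-6 M
Ca3(AsO4)2(s) ⇌ 3 Ca^2+(aq) + 2 AsO4^3-(aq), so Q = [Ca^2+]^3[AsO4^3-]^2
Q = (7.173 x 10^-4)^3(3.692 × 10^-6)^2 = 5.03 x 10^-21
Q < Ksp, so no precipitate of Ca3(AsO4)2 forms.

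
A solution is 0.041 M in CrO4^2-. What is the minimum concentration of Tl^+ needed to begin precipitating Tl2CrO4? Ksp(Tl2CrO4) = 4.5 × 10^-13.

3.3e-6 M

Tl2CrO4(s) ⇌ 2 Tl^+ + CrO4^2-
Ksp = [Tl^+]^2[CrO4^2-]
Precipitation begins when Q = Ksp. With [CrO4^2-] = 0.041 M:
4.5 × 10^-13 = (0.041) × [Tl^+]^2
[Tl^+] = (4.5 × 10^-13 / 4.1 × 10^-2)^(1/2) = 3.3 × 10^-6 M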